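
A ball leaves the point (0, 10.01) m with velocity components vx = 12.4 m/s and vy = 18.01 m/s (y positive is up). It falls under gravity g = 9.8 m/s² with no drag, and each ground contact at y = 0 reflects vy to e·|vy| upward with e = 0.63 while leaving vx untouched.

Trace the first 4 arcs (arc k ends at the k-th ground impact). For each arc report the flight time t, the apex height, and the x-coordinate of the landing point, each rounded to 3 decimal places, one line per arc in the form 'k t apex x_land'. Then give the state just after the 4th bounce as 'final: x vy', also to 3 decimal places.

1 4.166 26.559 51.657
2 2.933 10.541 88.032
3 1.848 4.184 110.948
4 1.164 1.661 125.385
final: 125.385 3.594

Arc 1: start y=10.010, vy=18.010 → t=4.166, apex=26.559, x_land=51.657, impact vy=-22.816
  bounce: vy ← 0.63·22.816 = 14.374
Arc 2: start y=0.000, vy=14.374 → t=2.933, apex=10.541, x_land=88.032, impact vy=-14.374
  bounce: vy ← 0.63·14.374 = 9.056
Arc 3: start y=0.000, vy=9.056 → t=1.848, apex=4.184, x_land=110.948, impact vy=-9.056
  bounce: vy ← 0.63·9.056 = 5.705
Arc 4: start y=0.000, vy=5.705 → t=1.164, apex=1.661, x_land=125.385, impact vy=-5.705
  bounce: vy ← 0.63·5.705 = 3.594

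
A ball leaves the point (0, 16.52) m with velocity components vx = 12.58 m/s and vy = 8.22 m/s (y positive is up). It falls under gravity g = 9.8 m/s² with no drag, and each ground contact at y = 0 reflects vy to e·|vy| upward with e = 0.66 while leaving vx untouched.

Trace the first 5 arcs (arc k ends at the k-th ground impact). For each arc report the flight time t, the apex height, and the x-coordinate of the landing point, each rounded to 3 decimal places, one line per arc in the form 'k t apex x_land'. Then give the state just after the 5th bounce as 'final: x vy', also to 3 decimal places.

Arc 1: start y=16.520, vy=8.220 → t=2.857, apex=19.967, x_land=35.946, impact vy=-19.783
  bounce: vy ← 0.66·19.783 = 13.057
Arc 2: start y=0.000, vy=13.057 → t=2.665, apex=8.698, x_land=69.467, impact vy=-13.057
  bounce: vy ← 0.66·13.057 = 8.617
Arc 3: start y=0.000, vy=8.617 → t=1.759, apex=3.789, x_land=91.591, impact vy=-8.617
  bounce: vy ← 0.66·8.617 = 5.687
Arc 4: start y=0.000, vy=5.687 → t=1.161, apex=1.650, x_land=106.193, impact vy=-5.687
  bounce: vy ← 0.66·5.687 = 3.754
Arc 5: start y=0.000, vy=3.754 → t=0.766, apex=0.719, x_land=115.830, impact vy=-3.754
  bounce: vy ← 0.66·3.754 = 2.477

1 2.857 19.967 35.946
2 2.665 8.698 69.467
3 1.759 3.789 91.591
4 1.161 1.650 106.193
5 0.766 0.719 115.830
final: 115.830 2.477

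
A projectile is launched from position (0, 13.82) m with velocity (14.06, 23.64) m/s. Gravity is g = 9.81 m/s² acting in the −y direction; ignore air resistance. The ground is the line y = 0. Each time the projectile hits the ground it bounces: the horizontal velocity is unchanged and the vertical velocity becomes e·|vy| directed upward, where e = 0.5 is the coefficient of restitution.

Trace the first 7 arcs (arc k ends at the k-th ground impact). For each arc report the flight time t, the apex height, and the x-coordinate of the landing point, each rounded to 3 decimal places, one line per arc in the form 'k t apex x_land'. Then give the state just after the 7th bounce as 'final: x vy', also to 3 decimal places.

1 5.347 42.304 75.173
2 2.937 10.576 116.463
3 1.468 2.644 137.109
4 0.734 0.661 147.432
5 0.367 0.165 152.593
6 0.184 0.041 155.174
7 0.092 0.010 156.464
final: 156.464 0.225

Arc 1: start y=13.820, vy=23.640 → t=5.347, apex=42.304, x_land=75.173, impact vy=-28.810
  bounce: vy ← 0.5·28.810 = 14.405
Arc 2: start y=0.000, vy=14.405 → t=2.937, apex=10.576, x_land=116.463, impact vy=-14.405
  bounce: vy ← 0.5·14.405 = 7.202
Arc 3: start y=0.000, vy=7.202 → t=1.468, apex=2.644, x_land=137.109, impact vy=-7.202
  bounce: vy ← 0.5·7.202 = 3.601
Arc 4: start y=0.000, vy=3.601 → t=0.734, apex=0.661, x_land=147.432, impact vy=-3.601
  bounce: vy ← 0.5·3.601 = 1.801
Arc 5: start y=0.000, vy=1.801 → t=0.367, apex=0.165, x_land=152.593, impact vy=-1.801
  bounce: vy ← 0.5·1.801 = 0.900
Arc 6: start y=0.000, vy=0.900 → t=0.184, apex=0.041, x_land=155.174, impact vy=-0.900
  bounce: vy ← 0.5·0.900 = 0.450
Arc 7: start y=0.000, vy=0.450 → t=0.092, apex=0.010, x_land=156.464, impact vy=-0.450
  bounce: vy ← 0.5·0.450 = 0.225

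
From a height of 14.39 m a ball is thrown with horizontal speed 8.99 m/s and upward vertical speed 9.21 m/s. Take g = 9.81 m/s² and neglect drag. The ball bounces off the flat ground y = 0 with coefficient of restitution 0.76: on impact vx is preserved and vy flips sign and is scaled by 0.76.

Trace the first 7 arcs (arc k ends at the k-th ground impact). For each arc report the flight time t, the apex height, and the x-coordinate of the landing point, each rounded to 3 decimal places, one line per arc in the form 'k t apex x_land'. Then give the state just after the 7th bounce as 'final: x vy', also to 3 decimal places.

1 2.892 18.713 26.000
2 2.969 10.809 52.690
3 2.256 6.243 72.975
4 1.715 3.606 88.392
5 1.303 2.083 100.108
6 0.990 1.203 109.013
7 0.753 0.695 115.781
final: 115.781 2.806

Arc 1: start y=14.390, vy=9.210 → t=2.892, apex=18.713, x_land=26.000, impact vy=-19.161
  bounce: vy ← 0.76·19.161 = 14.563
Arc 2: start y=0.000, vy=14.563 → t=2.969, apex=10.809, x_land=52.690, impact vy=-14.563
  bounce: vy ← 0.76·14.563 = 11.068
Arc 3: start y=0.000, vy=11.068 → t=2.256, apex=6.243, x_land=72.975, impact vy=-11.068
  bounce: vy ← 0.76·11.068 = 8.411
Arc 4: start y=0.000, vy=8.411 → t=1.715, apex=3.606, x_land=88.392, impact vy=-8.411
  bounce: vy ← 0.76·8.411 = 6.393
Arc 5: start y=0.000, vy=6.393 → t=1.303, apex=2.083, x_land=100.108, impact vy=-6.393
  bounce: vy ← 0.76·6.393 = 4.858
Arc 6: start y=0.000, vy=4.858 → t=0.990, apex=1.203, x_land=109.013, impact vy=-4.858
  bounce: vy ← 0.76·4.858 = 3.692
Arc 7: start y=0.000, vy=3.692 → t=0.753, apex=0.695, x_land=115.781, impact vy=-3.692
  bounce: vy ← 0.76·3.692 = 2.806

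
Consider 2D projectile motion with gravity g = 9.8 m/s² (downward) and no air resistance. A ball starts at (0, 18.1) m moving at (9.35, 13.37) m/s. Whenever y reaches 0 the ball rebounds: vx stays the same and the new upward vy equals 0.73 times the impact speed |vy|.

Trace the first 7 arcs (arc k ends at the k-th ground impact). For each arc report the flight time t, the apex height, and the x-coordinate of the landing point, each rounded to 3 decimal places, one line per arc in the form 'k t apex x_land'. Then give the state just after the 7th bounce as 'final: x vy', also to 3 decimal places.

Arc 1: start y=18.100, vy=13.370 → t=3.721, apex=27.220, x_land=34.793, impact vy=-23.098
  bounce: vy ← 0.73·23.098 = 16.862
Arc 2: start y=0.000, vy=16.862 → t=3.441, apex=14.506, x_land=66.968, impact vy=-16.862
  bounce: vy ← 0.73·16.862 = 12.309
Arc 3: start y=0.000, vy=12.309 → t=2.512, apex=7.730, x_land=90.455, impact vy=-12.309
  bounce: vy ← 0.73·12.309 = 8.986
Arc 4: start y=0.000, vy=8.986 → t=1.834, apex=4.119, x_land=107.601, impact vy=-8.986
  bounce: vy ← 0.73·8.986 = 6.559
Arc 5: start y=0.000, vy=6.559 → t=1.339, apex=2.195, x_land=120.118, impact vy=-6.559
  bounce: vy ← 0.73·6.559 = 4.788
Arc 6: start y=0.000, vy=4.788 → t=0.977, apex=1.170, x_land=129.255, impact vy=-4.788
  bounce: vy ← 0.73·4.788 = 3.496
Arc 7: start y=0.000, vy=3.496 → t=0.713, apex=0.623, x_land=135.925, impact vy=-3.496
  bounce: vy ← 0.73·3.496 = 2.552

1 3.721 27.220 34.793
2 3.441 14.506 66.968
3 2.512 7.730 90.455
4 1.834 4.119 107.601
5 1.339 2.195 120.118
6 0.977 1.170 129.255
7 0.713 0.623 135.925
final: 135.925 2.552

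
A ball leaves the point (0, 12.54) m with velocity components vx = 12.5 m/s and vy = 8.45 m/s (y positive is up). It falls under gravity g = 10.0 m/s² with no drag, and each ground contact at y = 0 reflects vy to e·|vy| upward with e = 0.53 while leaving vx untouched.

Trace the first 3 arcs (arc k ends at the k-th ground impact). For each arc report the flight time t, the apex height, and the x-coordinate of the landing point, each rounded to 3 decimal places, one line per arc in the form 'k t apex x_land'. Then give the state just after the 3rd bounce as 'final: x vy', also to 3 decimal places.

Arc 1: start y=12.540, vy=8.450 → t=2.640, apex=16.110, x_land=33.000, impact vy=-17.950
  bounce: vy ← 0.53·17.950 = 9.514
Arc 2: start y=0.000, vy=9.514 → t=1.903, apex=4.525, x_land=56.784, impact vy=-9.514
  bounce: vy ← 0.53·9.514 = 5.042
Arc 3: start y=0.000, vy=5.042 → t=1.008, apex=1.271, x_land=69.389, impact vy=-5.042
  bounce: vy ← 0.53·5.042 = 2.672

1 2.640 16.110 33.000
2 1.903 4.525 56.784
3 1.008 1.271 69.389
final: 69.389 2.672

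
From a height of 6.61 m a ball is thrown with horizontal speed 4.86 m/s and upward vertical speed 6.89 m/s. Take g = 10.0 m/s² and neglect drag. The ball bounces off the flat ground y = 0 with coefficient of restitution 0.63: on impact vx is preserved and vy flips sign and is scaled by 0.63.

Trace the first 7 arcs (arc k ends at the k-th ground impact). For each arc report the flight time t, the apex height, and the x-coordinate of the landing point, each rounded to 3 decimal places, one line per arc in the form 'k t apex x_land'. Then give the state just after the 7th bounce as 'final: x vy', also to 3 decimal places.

1 2.029 8.984 9.863
2 1.689 3.566 18.071
3 1.064 1.415 23.242
4 0.670 0.562 26.500
5 0.422 0.223 28.553
6 0.266 0.088 29.846
7 0.168 0.035 30.660
final: 30.660 0.528

Arc 1: start y=6.610, vy=6.890 → t=2.029, apex=8.984, x_land=9.863, impact vy=-13.404
  bounce: vy ← 0.63·13.404 = 8.445
Arc 2: start y=0.000, vy=8.445 → t=1.689, apex=3.566, x_land=18.071, impact vy=-8.445
  bounce: vy ← 0.63·8.445 = 5.320
Arc 3: start y=0.000, vy=5.320 → t=1.064, apex=1.415, x_land=23.242, impact vy=-5.320
  bounce: vy ← 0.63·5.320 = 3.352
Arc 4: start y=0.000, vy=3.352 → t=0.670, apex=0.562, x_land=26.500, impact vy=-3.352
  bounce: vy ← 0.63·3.352 = 2.112
Arc 5: start y=0.000, vy=2.112 → t=0.422, apex=0.223, x_land=28.553, impact vy=-2.112
  bounce: vy ← 0.63·2.112 = 1.330
Arc 6: start y=0.000, vy=1.330 → t=0.266, apex=0.088, x_land=29.846, impact vy=-1.330
  bounce: vy ← 0.63·1.330 = 0.838
Arc 7: start y=0.000, vy=0.838 → t=0.168, apex=0.035, x_land=30.660, impact vy=-0.838
  bounce: vy ← 0.63·0.838 = 0.528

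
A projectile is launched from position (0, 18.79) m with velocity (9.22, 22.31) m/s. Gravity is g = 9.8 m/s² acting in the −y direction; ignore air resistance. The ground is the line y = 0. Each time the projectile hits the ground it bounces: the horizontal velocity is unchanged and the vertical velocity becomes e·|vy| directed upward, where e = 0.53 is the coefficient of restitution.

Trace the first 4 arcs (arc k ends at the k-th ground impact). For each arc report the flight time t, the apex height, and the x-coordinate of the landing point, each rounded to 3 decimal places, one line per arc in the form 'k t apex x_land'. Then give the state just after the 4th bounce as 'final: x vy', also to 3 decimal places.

1 5.279 44.185 48.676
2 3.183 12.411 78.024
3 1.687 3.486 93.578
4 0.894 0.979 101.822
final: 101.822 2.322

Arc 1: start y=18.790, vy=22.310 → t=5.279, apex=44.185, x_land=48.676, impact vy=-29.428
  bounce: vy ← 0.53·29.428 = 15.597
Arc 2: start y=0.000, vy=15.597 → t=3.183, apex=12.411, x_land=78.024, impact vy=-15.597
  bounce: vy ← 0.53·15.597 = 8.266
Arc 3: start y=0.000, vy=8.266 → t=1.687, apex=3.486, x_land=93.578, impact vy=-8.266
  bounce: vy ← 0.53·8.266 = 4.381
Arc 4: start y=0.000, vy=4.381 → t=0.894, apex=0.979, x_land=101.822, impact vy=-4.381
  bounce: vy ← 0.53·4.381 = 2.322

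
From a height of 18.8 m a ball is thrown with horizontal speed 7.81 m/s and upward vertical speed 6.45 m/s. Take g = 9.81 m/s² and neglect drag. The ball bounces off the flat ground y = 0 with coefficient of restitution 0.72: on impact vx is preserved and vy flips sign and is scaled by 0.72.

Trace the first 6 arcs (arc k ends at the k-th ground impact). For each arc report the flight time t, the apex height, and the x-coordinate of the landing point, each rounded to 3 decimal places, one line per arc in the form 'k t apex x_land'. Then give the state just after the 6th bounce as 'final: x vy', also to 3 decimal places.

1 2.723 20.920 21.264
2 2.974 10.845 44.491
3 2.141 5.622 61.214
4 1.542 2.915 73.254
5 1.110 1.511 81.923
6 0.799 0.783 88.165
final: 88.165 2.822

Arc 1: start y=18.800, vy=6.450 → t=2.723, apex=20.920, x_land=21.264, impact vy=-20.260
  bounce: vy ← 0.72·20.260 = 14.587
Arc 2: start y=0.000, vy=14.587 → t=2.974, apex=10.845, x_land=44.491, impact vy=-14.587
  bounce: vy ← 0.72·14.587 = 10.503
Arc 3: start y=0.000, vy=10.503 → t=2.141, apex=5.622, x_land=61.214, impact vy=-10.503
  bounce: vy ← 0.72·10.503 = 7.562
Arc 4: start y=0.000, vy=7.562 → t=1.542, apex=2.915, x_land=73.254, impact vy=-7.562
  bounce: vy ← 0.72·7.562 = 5.445
Arc 5: start y=0.000, vy=5.445 → t=1.110, apex=1.511, x_land=81.923, impact vy=-5.445
  bounce: vy ← 0.72·5.445 = 3.920
Arc 6: start y=0.000, vy=3.920 → t=0.799, apex=0.783, x_land=88.165, impact vy=-3.920
  bounce: vy ← 0.72·3.920 = 2.822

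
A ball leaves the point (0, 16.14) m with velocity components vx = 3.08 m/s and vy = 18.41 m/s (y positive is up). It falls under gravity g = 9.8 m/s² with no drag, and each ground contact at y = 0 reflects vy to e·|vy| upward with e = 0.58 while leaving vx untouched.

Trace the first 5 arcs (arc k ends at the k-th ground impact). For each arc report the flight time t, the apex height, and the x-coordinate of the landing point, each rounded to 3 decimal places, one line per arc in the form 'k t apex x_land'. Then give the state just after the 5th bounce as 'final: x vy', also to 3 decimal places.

1 4.491 33.432 13.831
2 3.030 11.247 23.164
3 1.757 3.783 28.576
4 1.019 1.273 31.716
5 0.591 0.428 33.537
final: 33.537 1.680

Arc 1: start y=16.140, vy=18.410 → t=4.491, apex=33.432, x_land=13.831, impact vy=-25.598
  bounce: vy ← 0.58·25.598 = 14.847
Arc 2: start y=0.000, vy=14.847 → t=3.030, apex=11.247, x_land=23.164, impact vy=-14.847
  bounce: vy ← 0.58·14.847 = 8.611
Arc 3: start y=0.000, vy=8.611 → t=1.757, apex=3.783, x_land=28.576, impact vy=-8.611
  bounce: vy ← 0.58·8.611 = 4.995
Arc 4: start y=0.000, vy=4.995 → t=1.019, apex=1.273, x_land=31.716, impact vy=-4.995
  bounce: vy ← 0.58·4.995 = 2.897
Arc 5: start y=0.000, vy=2.897 → t=0.591, apex=0.428, x_land=33.537, impact vy=-2.897
  bounce: vy ← 0.58·2.897 = 1.680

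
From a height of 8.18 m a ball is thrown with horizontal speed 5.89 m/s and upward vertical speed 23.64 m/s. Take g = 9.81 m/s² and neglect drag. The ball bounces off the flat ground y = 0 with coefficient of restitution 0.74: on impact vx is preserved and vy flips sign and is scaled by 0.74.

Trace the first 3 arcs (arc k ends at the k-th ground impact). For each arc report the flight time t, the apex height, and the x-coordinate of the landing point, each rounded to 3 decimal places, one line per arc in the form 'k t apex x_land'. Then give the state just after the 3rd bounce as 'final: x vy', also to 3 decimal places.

Arc 1: start y=8.180, vy=23.640 → t=5.144, apex=36.664, x_land=30.297, impact vy=-26.821
  bounce: vy ← 0.74·26.821 = 19.847
Arc 2: start y=0.000, vy=19.847 → t=4.046, apex=20.077, x_land=54.130, impact vy=-19.847
  bounce: vy ← 0.74·19.847 = 14.687
Arc 3: start y=0.000, vy=14.687 → t=2.994, apex=10.994, x_land=71.766, impact vy=-14.687
  bounce: vy ← 0.74·14.687 = 10.868

1 5.144 36.664 30.297
2 4.046 20.077 54.130
3 2.994 10.994 71.766
final: 71.766 10.868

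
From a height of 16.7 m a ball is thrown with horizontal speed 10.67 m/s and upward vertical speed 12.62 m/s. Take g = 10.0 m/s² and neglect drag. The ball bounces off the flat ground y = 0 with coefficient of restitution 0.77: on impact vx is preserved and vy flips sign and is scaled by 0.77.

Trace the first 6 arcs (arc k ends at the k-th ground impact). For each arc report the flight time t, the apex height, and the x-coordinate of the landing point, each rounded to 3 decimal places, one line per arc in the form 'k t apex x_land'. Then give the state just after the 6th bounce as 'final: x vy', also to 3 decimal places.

1 3.483 24.663 37.163
2 3.420 14.623 73.657
3 2.634 8.670 101.758
4 2.028 5.140 123.396
5 1.561 3.048 140.056
6 1.202 1.807 152.885
final: 152.885 4.629

Arc 1: start y=16.700, vy=12.620 → t=3.483, apex=24.663, x_land=37.163, impact vy=-22.210
  bounce: vy ← 0.77·22.210 = 17.101
Arc 2: start y=0.000, vy=17.101 → t=3.420, apex=14.623, x_land=73.657, impact vy=-17.101
  bounce: vy ← 0.77·17.101 = 13.168
Arc 3: start y=0.000, vy=13.168 → t=2.634, apex=8.670, x_land=101.758, impact vy=-13.168
  bounce: vy ← 0.77·13.168 = 10.139
Arc 4: start y=0.000, vy=10.139 → t=2.028, apex=5.140, x_land=123.396, impact vy=-10.139
  bounce: vy ← 0.77·10.139 = 7.807
Arc 5: start y=0.000, vy=7.807 → t=1.561, apex=3.048, x_land=140.056, impact vy=-7.807
  bounce: vy ← 0.77·7.807 = 6.012
Arc 6: start y=0.000, vy=6.012 → t=1.202, apex=1.807, x_land=152.885, impact vy=-6.012
  bounce: vy ← 0.77·6.012 = 4.629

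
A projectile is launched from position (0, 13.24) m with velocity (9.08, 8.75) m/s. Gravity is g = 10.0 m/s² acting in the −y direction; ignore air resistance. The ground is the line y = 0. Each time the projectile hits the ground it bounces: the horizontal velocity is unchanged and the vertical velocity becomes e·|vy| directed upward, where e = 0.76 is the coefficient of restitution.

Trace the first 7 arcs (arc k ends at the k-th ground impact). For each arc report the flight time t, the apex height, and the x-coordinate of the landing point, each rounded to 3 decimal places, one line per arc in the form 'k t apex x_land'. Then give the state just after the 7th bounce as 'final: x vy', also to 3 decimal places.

Arc 1: start y=13.240, vy=8.750 → t=2.723, apex=17.068, x_land=24.721, impact vy=-18.476
  bounce: vy ← 0.76·18.476 = 14.042
Arc 2: start y=0.000, vy=14.042 → t=2.808, apex=9.859, x_land=50.221, impact vy=-14.042
  bounce: vy ← 0.76·14.042 = 10.672
Arc 3: start y=0.000, vy=10.672 → t=2.134, apex=5.694, x_land=69.601, impact vy=-10.672
  bounce: vy ← 0.76·10.672 = 8.111
Arc 4: start y=0.000, vy=8.111 → t=1.622, apex=3.289, x_land=84.330, impact vy=-8.111
  bounce: vy ← 0.76·8.111 = 6.164
Arc 5: start y=0.000, vy=6.164 → t=1.233, apex=1.900, x_land=95.523, impact vy=-6.164
  bounce: vy ← 0.76·6.164 = 4.685
Arc 6: start y=0.000, vy=4.685 → t=0.937, apex=1.097, x_land=104.031, impact vy=-4.685
  bounce: vy ← 0.76·4.685 = 3.560
Arc 7: start y=0.000, vy=3.560 → t=0.712, apex=0.634, x_land=110.496, impact vy=-3.560
  bounce: vy ← 0.76·3.560 = 2.706

1 2.723 17.068 24.721
2 2.808 9.859 50.221
3 2.134 5.694 69.601
4 1.622 3.289 84.330
5 1.233 1.900 95.523
6 0.937 1.097 104.031
7 0.712 0.634 110.496
final: 110.496 2.706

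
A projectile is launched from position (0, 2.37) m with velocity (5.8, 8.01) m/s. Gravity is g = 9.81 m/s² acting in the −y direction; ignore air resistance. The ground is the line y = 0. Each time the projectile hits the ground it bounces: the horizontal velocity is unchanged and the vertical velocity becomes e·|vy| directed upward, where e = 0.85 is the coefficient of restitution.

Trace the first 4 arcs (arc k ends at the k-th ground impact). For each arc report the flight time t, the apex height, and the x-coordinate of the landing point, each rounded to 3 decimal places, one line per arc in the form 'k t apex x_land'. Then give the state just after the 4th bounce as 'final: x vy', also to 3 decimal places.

1 1.889 5.640 10.955
2 1.823 4.075 21.528
3 1.550 2.944 30.515
4 1.317 2.127 38.155
final: 38.155 5.491

Arc 1: start y=2.370, vy=8.010 → t=1.889, apex=5.640, x_land=10.955, impact vy=-10.519
  bounce: vy ← 0.85·10.519 = 8.942
Arc 2: start y=0.000, vy=8.942 → t=1.823, apex=4.075, x_land=21.528, impact vy=-8.942
  bounce: vy ← 0.85·8.942 = 7.600
Arc 3: start y=0.000, vy=7.600 → t=1.550, apex=2.944, x_land=30.515, impact vy=-7.600
  bounce: vy ← 0.85·7.600 = 6.460
Arc 4: start y=0.000, vy=6.460 → t=1.317, apex=2.127, x_land=38.155, impact vy=-6.460
  bounce: vy ← 0.85·6.460 = 5.491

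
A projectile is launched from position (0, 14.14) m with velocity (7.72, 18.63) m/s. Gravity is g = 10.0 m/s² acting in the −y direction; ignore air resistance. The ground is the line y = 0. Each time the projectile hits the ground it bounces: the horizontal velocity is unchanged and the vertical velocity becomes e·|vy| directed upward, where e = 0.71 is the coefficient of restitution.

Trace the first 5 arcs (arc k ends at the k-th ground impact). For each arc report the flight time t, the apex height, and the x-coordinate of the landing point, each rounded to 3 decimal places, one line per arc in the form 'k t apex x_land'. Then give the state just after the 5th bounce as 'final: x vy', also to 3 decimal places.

1 4.373 31.494 33.758
2 3.564 15.876 61.270
3 2.530 8.003 80.804
4 1.797 4.034 94.673
5 1.276 2.034 104.521
final: 104.521 4.528

Arc 1: start y=14.140, vy=18.630 → t=4.373, apex=31.494, x_land=33.758, impact vy=-25.097
  bounce: vy ← 0.71·25.097 = 17.819
Arc 2: start y=0.000, vy=17.819 → t=3.564, apex=15.876, x_land=61.270, impact vy=-17.819
  bounce: vy ← 0.71·17.819 = 12.652
Arc 3: start y=0.000, vy=12.652 → t=2.530, apex=8.003, x_land=80.804, impact vy=-12.652
  bounce: vy ← 0.71·12.652 = 8.983
Arc 4: start y=0.000, vy=8.983 → t=1.797, apex=4.034, x_land=94.673, impact vy=-8.983
  bounce: vy ← 0.71·8.983 = 6.378
Arc 5: start y=0.000, vy=6.378 → t=1.276, apex=2.034, x_land=104.521, impact vy=-6.378
  bounce: vy ← 0.71·6.378 = 4.528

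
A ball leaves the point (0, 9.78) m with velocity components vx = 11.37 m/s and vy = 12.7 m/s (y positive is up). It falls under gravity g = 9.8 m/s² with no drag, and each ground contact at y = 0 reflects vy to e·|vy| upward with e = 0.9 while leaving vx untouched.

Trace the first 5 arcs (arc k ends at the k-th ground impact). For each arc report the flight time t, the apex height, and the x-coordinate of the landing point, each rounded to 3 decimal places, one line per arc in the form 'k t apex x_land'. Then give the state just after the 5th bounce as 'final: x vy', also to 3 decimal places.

Arc 1: start y=9.780, vy=12.700 → t=3.213, apex=18.009, x_land=36.532, impact vy=-18.788
  bounce: vy ← 0.9·18.788 = 16.909
Arc 2: start y=0.000, vy=16.909 → t=3.451, apex=14.587, x_land=75.768, impact vy=-16.909
  bounce: vy ← 0.9·16.909 = 15.218
Arc 3: start y=0.000, vy=15.218 → t=3.106, apex=11.816, x_land=111.080, impact vy=-15.218
  bounce: vy ← 0.9·15.218 = 13.696
Arc 4: start y=0.000, vy=13.696 → t=2.795, apex=9.571, x_land=142.861, impact vy=-13.696
  bounce: vy ← 0.9·13.696 = 12.327
Arc 5: start y=0.000, vy=12.327 → t=2.516, apex=7.752, x_land=171.464, impact vy=-12.327
  bounce: vy ← 0.9·12.327 = 11.094

1 3.213 18.009 36.532
2 3.451 14.587 75.768
3 3.106 11.816 111.080
4 2.795 9.571 142.861
5 2.516 7.752 171.464
final: 171.464 11.094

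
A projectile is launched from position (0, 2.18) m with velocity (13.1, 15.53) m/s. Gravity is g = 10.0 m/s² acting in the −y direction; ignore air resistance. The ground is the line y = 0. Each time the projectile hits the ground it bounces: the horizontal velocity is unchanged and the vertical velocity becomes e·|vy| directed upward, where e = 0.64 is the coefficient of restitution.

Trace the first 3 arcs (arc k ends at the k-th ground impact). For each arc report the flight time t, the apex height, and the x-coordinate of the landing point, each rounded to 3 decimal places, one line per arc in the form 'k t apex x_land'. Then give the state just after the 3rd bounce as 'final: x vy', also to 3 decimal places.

Arc 1: start y=2.180, vy=15.530 → t=3.241, apex=14.239, x_land=42.451, impact vy=-16.875
  bounce: vy ← 0.64·16.875 = 10.800
Arc 2: start y=0.000, vy=10.800 → t=2.160, apex=5.832, x_land=70.748, impact vy=-10.800
  bounce: vy ← 0.64·10.800 = 6.912
Arc 3: start y=0.000, vy=6.912 → t=1.382, apex=2.389, x_land=88.858, impact vy=-6.912
  bounce: vy ← 0.64·6.912 = 4.424

1 3.241 14.239 42.451
2 2.160 5.832 70.748
3 1.382 2.389 88.858
final: 88.858 4.424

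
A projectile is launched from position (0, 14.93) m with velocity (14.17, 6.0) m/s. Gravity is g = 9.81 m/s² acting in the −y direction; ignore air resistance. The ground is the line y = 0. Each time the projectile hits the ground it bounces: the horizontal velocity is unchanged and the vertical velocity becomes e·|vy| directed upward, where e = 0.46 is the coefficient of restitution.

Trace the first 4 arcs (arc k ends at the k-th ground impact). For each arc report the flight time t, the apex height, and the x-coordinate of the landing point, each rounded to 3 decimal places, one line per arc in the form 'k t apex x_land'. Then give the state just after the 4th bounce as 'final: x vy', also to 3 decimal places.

Arc 1: start y=14.930, vy=6.000 → t=2.460, apex=16.765, x_land=34.864, impact vy=-18.136
  bounce: vy ← 0.46·18.136 = 8.343
Arc 2: start y=0.000, vy=8.343 → t=1.701, apex=3.547, x_land=58.965, impact vy=-8.343
  bounce: vy ← 0.46·8.343 = 3.838
Arc 3: start y=0.000, vy=3.838 → t=0.782, apex=0.751, x_land=70.051, impact vy=-3.838
  bounce: vy ← 0.46·3.838 = 1.765
Arc 4: start y=0.000, vy=1.765 → t=0.360, apex=0.159, x_land=75.151, impact vy=-1.765
  bounce: vy ← 0.46·1.765 = 0.812

1 2.460 16.765 34.864
2 1.701 3.547 58.965
3 0.782 0.751 70.051
4 0.360 0.159 75.151
final: 75.151 0.812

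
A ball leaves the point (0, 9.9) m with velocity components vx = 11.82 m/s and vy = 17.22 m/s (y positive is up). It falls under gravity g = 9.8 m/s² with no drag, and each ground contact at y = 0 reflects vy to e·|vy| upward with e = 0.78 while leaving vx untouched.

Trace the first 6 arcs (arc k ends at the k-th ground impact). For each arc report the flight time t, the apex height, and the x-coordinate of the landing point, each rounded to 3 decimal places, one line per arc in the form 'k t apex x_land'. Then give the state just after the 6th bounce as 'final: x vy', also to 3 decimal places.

Arc 1: start y=9.900, vy=17.220 → t=4.017, apex=25.029, x_land=47.484, impact vy=-22.149
  bounce: vy ← 0.78·22.149 = 17.276
Arc 2: start y=0.000, vy=17.276 → t=3.526, apex=15.228, x_land=89.158, impact vy=-17.276
  bounce: vy ← 0.78·17.276 = 13.475
Arc 3: start y=0.000, vy=13.475 → t=2.750, apex=9.264, x_land=121.663, impact vy=-13.475
  bounce: vy ← 0.78·13.475 = 10.511
Arc 4: start y=0.000, vy=10.511 → t=2.145, apex=5.637, x_land=147.018, impact vy=-10.511
  bounce: vy ← 0.78·10.511 = 8.198
Arc 5: start y=0.000, vy=8.198 → t=1.673, apex=3.429, x_land=166.794, impact vy=-8.198
  bounce: vy ← 0.78·8.198 = 6.395
Arc 6: start y=0.000, vy=6.395 → t=1.305, apex=2.086, x_land=182.220, impact vy=-6.395
  bounce: vy ← 0.78·6.395 = 4.988

1 4.017 25.029 47.484
2 3.526 15.228 89.158
3 2.750 9.264 121.663
4 2.145 5.637 147.018
5 1.673 3.429 166.794
6 1.305 2.086 182.220
final: 182.220 4.988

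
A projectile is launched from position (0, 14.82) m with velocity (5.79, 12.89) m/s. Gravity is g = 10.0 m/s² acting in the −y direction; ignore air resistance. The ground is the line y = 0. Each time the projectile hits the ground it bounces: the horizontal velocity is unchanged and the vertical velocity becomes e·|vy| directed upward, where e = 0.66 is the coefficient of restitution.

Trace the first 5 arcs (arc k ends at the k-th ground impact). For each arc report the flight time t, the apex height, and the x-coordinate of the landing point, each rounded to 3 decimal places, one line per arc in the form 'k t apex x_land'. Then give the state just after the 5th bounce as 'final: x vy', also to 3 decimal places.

Arc 1: start y=14.820, vy=12.890 → t=3.440, apex=23.128, x_land=19.916, impact vy=-21.507
  bounce: vy ← 0.66·21.507 = 14.195
Arc 2: start y=0.000, vy=14.195 → t=2.839, apex=10.074, x_land=36.353, impact vy=-14.195
  bounce: vy ← 0.66·14.195 = 9.368
Arc 3: start y=0.000, vy=9.368 → t=1.874, apex=4.388, x_land=47.202, impact vy=-9.368
  bounce: vy ← 0.66·9.368 = 6.183
Arc 4: start y=0.000, vy=6.183 → t=1.237, apex=1.912, x_land=54.362, impact vy=-6.183
  bounce: vy ← 0.66·6.183 = 4.081
Arc 5: start y=0.000, vy=4.081 → t=0.816, apex=0.833, x_land=59.088, impact vy=-4.081
  bounce: vy ← 0.66·4.081 = 2.693

1 3.440 23.128 19.916
2 2.839 10.074 36.353
3 1.874 4.388 47.202
4 1.237 1.912 54.362
5 0.816 0.833 59.088
final: 59.088 2.693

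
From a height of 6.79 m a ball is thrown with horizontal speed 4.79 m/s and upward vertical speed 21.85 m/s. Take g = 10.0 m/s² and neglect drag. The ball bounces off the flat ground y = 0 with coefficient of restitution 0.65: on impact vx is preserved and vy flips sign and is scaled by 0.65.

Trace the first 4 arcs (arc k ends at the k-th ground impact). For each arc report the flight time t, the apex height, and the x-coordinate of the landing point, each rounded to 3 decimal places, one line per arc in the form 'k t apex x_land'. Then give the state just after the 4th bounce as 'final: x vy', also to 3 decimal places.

1 4.661 30.661 22.328
2 3.219 12.954 37.748
3 2.093 5.473 47.771
4 1.360 2.312 54.286
final: 54.286 4.420

Arc 1: start y=6.790, vy=21.850 → t=4.661, apex=30.661, x_land=22.328, impact vy=-24.763
  bounce: vy ← 0.65·24.763 = 16.096
Arc 2: start y=0.000, vy=16.096 → t=3.219, apex=12.954, x_land=37.748, impact vy=-16.096
  bounce: vy ← 0.65·16.096 = 10.463
Arc 3: start y=0.000, vy=10.463 → t=2.093, apex=5.473, x_land=47.771, impact vy=-10.463
  bounce: vy ← 0.65·10.463 = 6.801
Arc 4: start y=0.000, vy=6.801 → t=1.360, apex=2.312, x_land=54.286, impact vy=-6.801
  bounce: vy ← 0.65·6.801 = 4.420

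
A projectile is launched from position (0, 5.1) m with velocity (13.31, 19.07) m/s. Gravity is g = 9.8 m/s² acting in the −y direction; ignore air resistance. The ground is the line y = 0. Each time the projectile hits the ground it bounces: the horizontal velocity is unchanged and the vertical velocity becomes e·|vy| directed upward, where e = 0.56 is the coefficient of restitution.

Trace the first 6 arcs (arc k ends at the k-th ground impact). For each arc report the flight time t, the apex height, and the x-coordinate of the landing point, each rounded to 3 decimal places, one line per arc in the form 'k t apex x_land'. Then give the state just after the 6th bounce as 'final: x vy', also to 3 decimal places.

1 4.143 23.654 55.144
2 2.461 7.418 87.897
3 1.378 2.326 106.239
4 0.772 0.730 116.510
5 0.432 0.229 122.262
6 0.242 0.072 125.484
final: 125.484 0.664

Arc 1: start y=5.100, vy=19.070 → t=4.143, apex=23.654, x_land=55.144, impact vy=-21.532
  bounce: vy ← 0.56·21.532 = 12.058
Arc 2: start y=0.000, vy=12.058 → t=2.461, apex=7.418, x_land=87.897, impact vy=-12.058
  bounce: vy ← 0.56·12.058 = 6.752
Arc 3: start y=0.000, vy=6.752 → t=1.378, apex=2.326, x_land=106.239, impact vy=-6.752
  bounce: vy ← 0.56·6.752 = 3.781
Arc 4: start y=0.000, vy=3.781 → t=0.772, apex=0.730, x_land=116.510, impact vy=-3.781
  bounce: vy ← 0.56·3.781 = 2.118
Arc 5: start y=0.000, vy=2.118 → t=0.432, apex=0.229, x_land=122.262, impact vy=-2.118
  bounce: vy ← 0.56·2.118 = 1.186
Arc 6: start y=0.000, vy=1.186 → t=0.242, apex=0.072, x_land=125.484, impact vy=-1.186
  bounce: vy ← 0.56·1.186 = 0.664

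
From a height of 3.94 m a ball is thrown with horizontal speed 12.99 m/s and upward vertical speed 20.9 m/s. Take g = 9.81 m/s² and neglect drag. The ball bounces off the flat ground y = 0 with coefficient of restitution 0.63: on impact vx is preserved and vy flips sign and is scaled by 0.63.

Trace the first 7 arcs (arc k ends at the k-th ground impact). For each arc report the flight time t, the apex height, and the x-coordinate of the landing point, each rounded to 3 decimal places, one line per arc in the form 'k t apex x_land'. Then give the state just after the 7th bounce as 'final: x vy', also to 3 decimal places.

1 4.442 26.204 57.699
2 2.912 10.400 95.529
3 1.835 4.128 119.362
4 1.156 1.638 134.377
5 0.728 0.650 143.837
6 0.459 0.258 149.796
7 0.289 0.102 153.550
final: 153.550 0.893

Arc 1: start y=3.940, vy=20.900 → t=4.442, apex=26.204, x_land=57.699, impact vy=-22.674
  bounce: vy ← 0.63·22.674 = 14.285
Arc 2: start y=0.000, vy=14.285 → t=2.912, apex=10.400, x_land=95.529, impact vy=-14.285
  bounce: vy ← 0.63·14.285 = 8.999
Arc 3: start y=0.000, vy=8.999 → t=1.835, apex=4.128, x_land=119.362, impact vy=-8.999
  bounce: vy ← 0.63·8.999 = 5.670
Arc 4: start y=0.000, vy=5.670 → t=1.156, apex=1.638, x_land=134.377, impact vy=-5.670
  bounce: vy ← 0.63·5.670 = 3.572
Arc 5: start y=0.000, vy=3.572 → t=0.728, apex=0.650, x_land=143.837, impact vy=-3.572
  bounce: vy ← 0.63·3.572 = 2.250
Arc 6: start y=0.000, vy=2.250 → t=0.459, apex=0.258, x_land=149.796, impact vy=-2.250
  bounce: vy ← 0.63·2.250 = 1.418
Arc 7: start y=0.000, vy=1.418 → t=0.289, apex=0.102, x_land=153.550, impact vy=-1.418
  bounce: vy ← 0.63·1.418 = 0.893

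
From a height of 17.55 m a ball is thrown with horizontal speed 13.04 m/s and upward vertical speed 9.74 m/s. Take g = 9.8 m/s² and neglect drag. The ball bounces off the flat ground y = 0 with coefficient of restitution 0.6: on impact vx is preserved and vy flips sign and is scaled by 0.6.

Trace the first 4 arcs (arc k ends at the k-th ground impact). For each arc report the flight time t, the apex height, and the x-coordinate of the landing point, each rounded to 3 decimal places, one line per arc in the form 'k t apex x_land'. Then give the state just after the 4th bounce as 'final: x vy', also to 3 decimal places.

1 3.131 22.390 40.835
2 2.565 8.060 74.284
3 1.539 2.902 94.354
4 0.923 1.045 106.396
final: 106.396 2.715

Arc 1: start y=17.550, vy=9.740 → t=3.131, apex=22.390, x_land=40.835, impact vy=-20.949
  bounce: vy ← 0.6·20.949 = 12.569
Arc 2: start y=0.000, vy=12.569 → t=2.565, apex=8.060, x_land=74.284, impact vy=-12.569
  bounce: vy ← 0.6·12.569 = 7.542
Arc 3: start y=0.000, vy=7.542 → t=1.539, apex=2.902, x_land=94.354, impact vy=-7.542
  bounce: vy ← 0.6·7.542 = 4.525
Arc 4: start y=0.000, vy=4.525 → t=0.923, apex=1.045, x_land=106.396, impact vy=-4.525
  bounce: vy ← 0.6·4.525 = 2.715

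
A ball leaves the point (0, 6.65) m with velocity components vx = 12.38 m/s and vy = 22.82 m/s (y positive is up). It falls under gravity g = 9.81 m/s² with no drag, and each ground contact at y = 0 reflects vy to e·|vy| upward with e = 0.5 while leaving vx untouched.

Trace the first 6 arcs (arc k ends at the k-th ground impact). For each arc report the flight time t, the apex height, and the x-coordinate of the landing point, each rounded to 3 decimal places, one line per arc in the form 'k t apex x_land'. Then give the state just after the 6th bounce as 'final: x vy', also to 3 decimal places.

1 4.928 33.192 61.003
2 2.601 8.298 93.207
3 1.301 2.074 109.310
4 0.650 0.519 117.361
5 0.325 0.130 121.386
6 0.163 0.032 123.399
final: 123.399 0.399

Arc 1: start y=6.650, vy=22.820 → t=4.928, apex=33.192, x_land=61.003, impact vy=-25.519
  bounce: vy ← 0.5·25.519 = 12.760
Arc 2: start y=0.000, vy=12.760 → t=2.601, apex=8.298, x_land=93.207, impact vy=-12.760
  bounce: vy ← 0.5·12.760 = 6.380
Arc 3: start y=0.000, vy=6.380 → t=1.301, apex=2.074, x_land=109.310, impact vy=-6.380
  bounce: vy ← 0.5·6.380 = 3.190
Arc 4: start y=0.000, vy=3.190 → t=0.650, apex=0.519, x_land=117.361, impact vy=-3.190
  bounce: vy ← 0.5·3.190 = 1.595
Arc 5: start y=0.000, vy=1.595 → t=0.325, apex=0.130, x_land=121.386, impact vy=-1.595
  bounce: vy ← 0.5·1.595 = 0.797
Arc 6: start y=0.000, vy=0.797 → t=0.163, apex=0.032, x_land=123.399, impact vy=-0.797
  bounce: vy ← 0.5·0.797 = 0.399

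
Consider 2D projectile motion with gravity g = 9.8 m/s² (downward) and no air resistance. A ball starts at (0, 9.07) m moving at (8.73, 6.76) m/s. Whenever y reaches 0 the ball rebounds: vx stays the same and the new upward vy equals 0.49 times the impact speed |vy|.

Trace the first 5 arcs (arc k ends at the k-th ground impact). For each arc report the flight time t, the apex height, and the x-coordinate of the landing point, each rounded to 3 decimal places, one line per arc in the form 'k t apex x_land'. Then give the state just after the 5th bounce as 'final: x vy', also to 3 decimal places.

1 2.215 11.402 19.339
2 1.495 2.738 32.389
3 0.732 0.657 38.784
4 0.359 0.158 41.917
5 0.176 0.038 43.452
final: 43.452 0.422

Arc 1: start y=9.070, vy=6.760 → t=2.215, apex=11.402, x_land=19.339, impact vy=-14.949
  bounce: vy ← 0.49·14.949 = 7.325
Arc 2: start y=0.000, vy=7.325 → t=1.495, apex=2.738, x_land=32.389, impact vy=-7.325
  bounce: vy ← 0.49·7.325 = 3.589
Arc 3: start y=0.000, vy=3.589 → t=0.732, apex=0.657, x_land=38.784, impact vy=-3.589
  bounce: vy ← 0.49·3.589 = 1.759
Arc 4: start y=0.000, vy=1.759 → t=0.359, apex=0.158, x_land=41.917, impact vy=-1.759
  bounce: vy ← 0.49·1.759 = 0.862
Arc 5: start y=0.000, vy=0.862 → t=0.176, apex=0.038, x_land=43.452, impact vy=-0.862
  bounce: vy ← 0.49·0.862 = 0.422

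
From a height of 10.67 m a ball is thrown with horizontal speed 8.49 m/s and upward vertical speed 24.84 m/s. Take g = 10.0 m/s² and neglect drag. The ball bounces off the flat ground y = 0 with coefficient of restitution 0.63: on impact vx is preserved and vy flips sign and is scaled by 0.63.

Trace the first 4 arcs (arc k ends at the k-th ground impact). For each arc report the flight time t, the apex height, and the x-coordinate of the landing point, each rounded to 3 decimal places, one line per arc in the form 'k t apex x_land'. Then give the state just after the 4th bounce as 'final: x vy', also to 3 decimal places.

Arc 1: start y=10.670, vy=24.840 → t=5.366, apex=41.521, x_land=45.555, impact vy=-28.817
  bounce: vy ← 0.63·28.817 = 18.155
Arc 2: start y=0.000, vy=18.155 → t=3.631, apex=16.480, x_land=76.382, impact vy=-18.155
  bounce: vy ← 0.63·18.155 = 11.438
Arc 3: start y=0.000, vy=11.438 → t=2.288, apex=6.541, x_land=95.803, impact vy=-11.438
  bounce: vy ← 0.63·11.438 = 7.206
Arc 4: start y=0.000, vy=7.206 → t=1.441, apex=2.596, x_land=108.038, impact vy=-7.206
  bounce: vy ← 0.63·7.206 = 4.540

1 5.366 41.521 45.555
2 3.631 16.480 76.382
3 2.288 6.541 95.803
4 1.441 2.596 108.038
final: 108.038 4.540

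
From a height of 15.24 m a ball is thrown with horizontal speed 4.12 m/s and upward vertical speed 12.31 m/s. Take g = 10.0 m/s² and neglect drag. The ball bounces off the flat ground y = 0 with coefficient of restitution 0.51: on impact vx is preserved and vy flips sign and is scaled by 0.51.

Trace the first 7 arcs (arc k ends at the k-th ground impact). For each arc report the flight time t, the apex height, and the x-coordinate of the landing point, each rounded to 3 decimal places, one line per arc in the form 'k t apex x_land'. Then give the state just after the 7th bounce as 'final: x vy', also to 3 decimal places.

Arc 1: start y=15.240, vy=12.310 → t=3.367, apex=22.817, x_land=13.873, impact vy=-21.362
  bounce: vy ← 0.51·21.362 = 10.895
Arc 2: start y=0.000, vy=10.895 → t=2.179, apex=5.935, x_land=22.850, impact vy=-10.895
  bounce: vy ← 0.51·10.895 = 5.556
Arc 3: start y=0.000, vy=5.556 → t=1.111, apex=1.544, x_land=27.428, impact vy=-5.556
  bounce: vy ← 0.51·5.556 = 2.834
Arc 4: start y=0.000, vy=2.834 → t=0.567, apex=0.401, x_land=29.763, impact vy=-2.834
  bounce: vy ← 0.51·2.834 = 1.445
Arc 5: start y=0.000, vy=1.445 → t=0.289, apex=0.104, x_land=30.954, impact vy=-1.445
  bounce: vy ← 0.51·1.445 = 0.737
Arc 6: start y=0.000, vy=0.737 → t=0.147, apex=0.027, x_land=31.562, impact vy=-0.737
  bounce: vy ← 0.51·0.737 = 0.376
Arc 7: start y=0.000, vy=0.376 → t=0.075, apex=0.007, x_land=31.871, impact vy=-0.376
  bounce: vy ← 0.51·0.376 = 0.192

1 3.367 22.817 13.873
2 2.179 5.935 22.850
3 1.111 1.544 27.428
4 0.567 0.401 29.763
5 0.289 0.104 30.954
6 0.147 0.027 31.562
7 0.075 0.007 31.871
final: 31.871 0.192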